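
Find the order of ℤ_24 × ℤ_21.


|A × B| = |A| · |B|
|ℤ_24 × ℤ_21| = 24 × 21 = 504

|ℤ_24 × ℤ_21| = 504


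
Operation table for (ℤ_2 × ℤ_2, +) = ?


Elements: {(0,0), (0,1), (1,0), (1,1)}
Operation: componentwise addition mod (2, 2)
Entry (a, b) = ((a₁+b₁) mod 2, (a₂+b₂) mod 2)

Cayley table:
      | (0,0) | (0,1) | (1,0) | (1,1)
(0,0) | (0,0) | (0,1) | (1,0) | (1,1)
(0,1) | (0,1) | (0,0) | (1,1) | (1,0)
(1,0) | (1,0) | (1,1) | (0,0) | (0,1)
(1,1) | (1,1) | (1,0) | (0,1) | (0,0)


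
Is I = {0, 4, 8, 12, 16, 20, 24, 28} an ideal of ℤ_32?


Check ideal conditions for I = {0, 4, 8, 12, 16, 20, 24, 28} in ℤ_32:
(1) I is an additive subgroup? Yes
(2) For r ∈ ℤ_32 and a ∈ I: r·a ∈ I? Yes

Yes, I is an ideal of ℤ_32


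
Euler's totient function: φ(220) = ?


Factor n: 220 = 2^2 × 5 × 11
φ(n) = n · ∏(1 - 1/p) over distinct primes p | n
φ(220) = 220 · (1 - 1/2) · (1 - 1/5) · (1 - 1/11) = 80

φ(220) = 80


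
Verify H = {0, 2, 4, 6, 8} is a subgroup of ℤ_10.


Subgroup test for H = {0, 2, 4, 6, 8} in (ℤ_10, +):
(1) 0 ∈ H? Yes
(2) Closure: for all a,b ∈ H, (a+b) mod 10 ∈ H? Yes
(3) Inverses: for all a ∈ H, -a mod 10 ∈ H? Yes

Yes, H is a subgroup of ℤ_10


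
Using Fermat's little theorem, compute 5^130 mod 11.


Fermat's little theorem: if p is prime and gcd(a,p)=1, then a^(p-1) ≡ 1 (mod p)
p = 11 is prime, gcd(5,11) = 1
Reduce exponent: 130 mod 10 = 0
So 5^130 ≡ 5^0 (mod 11)
5^0 = 1

5^130 ≡ 1 (mod 11)


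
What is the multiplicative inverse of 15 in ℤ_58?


Use the extended Euclidean algorithm to write 1 = 15·s + 58·t; then s mod 58 is the inverse.
Euclidean algorithm:
  15 = 0·58 + 15
  58 = 3·15 + 13
  15 = 1·13 + 2
  13 = 6·2 + 1
  2 = 2·1 + 0
gcd(15,58) = 1
Back-substitution gives: 15·(-27) + 58·(7) = 1
So 15⁻¹ ≡ -27 ≡ 31 (mod 58)
Check: 15 × 31 = 465 ≡ 1 (mod 58) ✓

15⁻¹ ≡ 31 (mod 58)


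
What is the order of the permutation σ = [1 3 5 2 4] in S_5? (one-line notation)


Cycle decomposition: (2 3 5 4)
Cycle lengths: 4
Order = lcm(4) = 4

ord(σ) = 4


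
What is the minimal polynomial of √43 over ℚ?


√43 satisfies x² - 43 = 0, irreducible over ℚ since 43 is squarefree

Minimal polynomial: x² - 43


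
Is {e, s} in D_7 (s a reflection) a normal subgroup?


H = {e, s} in D_7 (s a reflection)
r·s·r⁻¹ = sr⁻² ≠ s for n ≥ 3, so {e, s} is not closed under conjugation

No, not a normal subgroup


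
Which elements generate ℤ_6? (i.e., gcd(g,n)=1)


g generates ℤ_n iff gcd(g,n) = 1
Checking each g ∈ {1,...,5}:
gcd(1,6) = 1
gcd(2,6) = 2
gcd(3,6) = 3
gcd(4,6) = 2
gcd(5,6) = 1
Generators: {1, 5}
Number of generators = φ(6) = 2

Generators of ℤ_6 = {1, 5}


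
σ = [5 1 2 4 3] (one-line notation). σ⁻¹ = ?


To find σ⁻¹, swap domain and range:
σ(1) = 5 → σ⁻¹(5) = 1
σ(2) = 1 → σ⁻¹(1) = 2
σ(3) = 2 → σ⁻¹(2) = 3
σ(4) = 4 → σ⁻¹(4) = 4
σ(5) = 3 → σ⁻¹(3) = 5

σ⁻¹ = [2 3 5 4 1]


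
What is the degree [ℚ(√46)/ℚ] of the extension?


√46 has minimal polynomial x² - 46 (irreducible over ℚ since 46 is squarefree)

[ℚ(√46)/ℚ] = 2


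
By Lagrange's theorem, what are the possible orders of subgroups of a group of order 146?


Lagrange's theorem: |H| divides |G|
|G| = 146
Divisors of 146: 1, 2, 73, 146

Possible subgroup orders: {1, 2, 73, 146}


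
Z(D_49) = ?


Z(G) = {g ∈ G | gx = xg for all x ∈ G}
For odd n, Z(D_n) = {e}: no nontrivial rotation commutes with all reflections

Z(D_49) = {e}


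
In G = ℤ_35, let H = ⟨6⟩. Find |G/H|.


|⟨6⟩| = n / gcd(6, 35) = 35 / 1 = 35
H is normal (ℤ_35 is abelian).
|G/H| = |G| / |H| = 35 / 35 = 1

|G/H| = 1


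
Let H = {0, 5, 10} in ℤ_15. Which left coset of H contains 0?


0 + H = {0 + h (mod 15) : h ∈ H}
0+0=0, 0+5=5, 0+10=10

0 + H = {0, 5, 10}


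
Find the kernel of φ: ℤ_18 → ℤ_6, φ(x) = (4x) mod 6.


Kernel = preimage of identity
ker(φ) = {x ∈ ℤ_18 : 4x ≡ 0 (mod 6)}. Since 6 | 18, φ is well-defined. The kernel is the cyclic subgroup ⟨3⟩ of ℤ_18 (order 6), i.e. {0, 3, 6, 9, 12, 15}

ker(φ) = {0, 3, 6, 9, 12, 15}


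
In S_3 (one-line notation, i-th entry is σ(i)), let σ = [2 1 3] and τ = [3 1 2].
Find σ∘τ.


σ∘τ: apply τ first, then σ
1 →τ 3 →σ 3
2 →τ 1 →σ 2
3 →τ 2 →σ 1

σ∘τ = [3 2 1]


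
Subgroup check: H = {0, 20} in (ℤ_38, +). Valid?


Subgroup test for H = {0, 20} in (ℤ_38, +):
(1) 0 ∈ H? Yes
(2) Closure: for all a,b ∈ H, (a+b) mod 38 ∈ H? No  [counterexample: 20 + 20 = 2 ∉ H]
(3) Inverses: for all a ∈ H, -a mod 38 ∈ H? No

No, H is not a subgroup of ℤ_38


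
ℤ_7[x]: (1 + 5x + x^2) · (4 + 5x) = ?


Expand and collect like terms; reduce coefficients mod 7:
x^0: 1·4 = 4 ≡ 4 (mod 7)
x^1: 1·5 + 5·4 = 25 ≡ 4 (mod 7)
x^2: 5·5 + 1·4 = 29 ≡ 1 (mod 7)
x^3: 1·5 = 5 ≡ 5 (mod 7)
Result: 4 + 4x + x^2 + 5x^3

f · g = 4 + 4x + x^2 + 5x^3


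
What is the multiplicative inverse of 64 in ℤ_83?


Use the extended Euclidean algorithm to write 1 = 64·s + 83·t; then s mod 83 is the inverse.
Euclidean algorithm:
  64 = 0·83 + 64
  83 = 1·64 + 19
  64 = 3·19 + 7
  19 = 2·7 + 5
  7 = 1·5 + 2
  5 = 2·2 + 1
  2 = 2·1 + 0
gcd(64,83) = 1
Back-substitution gives: 64·(-35) + 83·(27) = 1
So 64⁻¹ ≡ -35 ≡ 48 (mod 83)
Check: 64 × 48 = 3072 ≡ 1 (mod 83) ✓

64⁻¹ ≡ 48 (mod 83)


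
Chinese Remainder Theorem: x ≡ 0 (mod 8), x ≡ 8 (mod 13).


m₁ = 8, m₂ = 13, gcd = 1, so CRT applies. M = m₁·m₂ = 104
Let M₁ = M/m₁ = 13, M₂ = M/m₂ = 8
Find y₁ ≡ M₁⁻¹ (mod m₁): 13⁻¹ ≡ 5 (mod 8)
Find y₂ ≡ M₂⁻¹ (mod m₂): 8⁻¹ ≡ 5 (mod 13)
x = a₁·M₁·y₁ + a₂·M₂·y₂ = 0·13·5 + 8·8·5 = 320
Reduce mod 104: x ≡ 8
Check: 8 mod 8 = 0 ✓, 8 mod 13 = 8 ✓

x ≡ 8 (mod 104)


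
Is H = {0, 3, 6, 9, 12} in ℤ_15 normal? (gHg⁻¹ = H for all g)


H = {0, 3, 6, 9, 12} in ℤ_15
ℤ_15 is abelian; every subgroup of an abelian group is normal

Yes, normal subgroup


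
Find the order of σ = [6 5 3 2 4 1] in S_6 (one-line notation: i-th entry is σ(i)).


Cycle decomposition: (1 6) (2 5 4)
Cycle lengths: 2, 3
Order = lcm(2, 3) = 6

ord(σ) = 6


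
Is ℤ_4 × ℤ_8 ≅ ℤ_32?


Comparing ℤ_4 × ℤ_8 and ℤ_32:
gcd(4,8) = 4 ≠ 1. Max element order in ℤ_4×ℤ_8 is lcm(4,8) = 8 < 32, so it has no element of order 32

No, ℤ_4 × ℤ_8 ≇ ℤ_32


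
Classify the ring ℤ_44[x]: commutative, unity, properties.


ℤ_44 has zero divisors (2·22 ≡ 0), and these lift to constant zero divisors in ℤ_44[x]; so not an integral domain
Commutative: Yes
Integral domain: No
Has unity: Yes

ℤ_44[x]: Commutative=Yes, Unity=Yes


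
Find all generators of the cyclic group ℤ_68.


g generates ℤ_n iff gcd(g,n) = 1
Prime factors of 68: 2, 17
Generators are g ∈ {1,...,67} not divisible by any of these primes.
Generators: {1, 3, 5, 7, 9, 11, 13, 15, 19, 21, 23, 25, 27, 29, 31, 33, 35, 37, 39, 41, 43, 45, 47, 49, 53, 55, 57, 59, 61, 63, 65, 67}
Number of generators = φ(68) = 32

Generators of ℤ_68 = {1, 3, 5, 7, 9, 11, 13, 15, 19, 21, 23, 25, 27, 29, 31, 33, 35, 37, 39, 41, 43, 45, 47, 49, 53, 55, 57, 59, 61, 63, 65, 67}


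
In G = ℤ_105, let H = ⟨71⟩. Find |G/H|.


|⟨71⟩| = n / gcd(71, 105) = 105 / 1 = 105
H is normal (ℤ_105 is abelian).
|G/H| = |G| / |H| = 105 / 105 = 1

|G/H| = 1


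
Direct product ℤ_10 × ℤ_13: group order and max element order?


|ℤ_10 × ℤ_13| = 10 × 13 = 130
Max element order = lcm(10,13) = 130
Cyclic? Yes (gcd=1)

|ℤ_10×ℤ_13| = 130, max element order = 130


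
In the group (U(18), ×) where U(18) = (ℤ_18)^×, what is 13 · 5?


Operation: multiplication mod 18
13 · 5 = (a × b) mod 18 with a = 13, b = 5

13 · 5 = 11


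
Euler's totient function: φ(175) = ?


Factor n: 175 = 5^2 × 7
φ(n) = n · ∏(1 - 1/p) over distinct primes p | n
φ(175) = 175 · (1 - 1/5) · (1 - 1/7) = 120

φ(175) = 120


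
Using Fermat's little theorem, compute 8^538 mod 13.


Fermat's little theorem: if p is prime and gcd(a,p)=1, then a^(p-1) ≡ 1 (mod p)
p = 13 is prime, gcd(8,13) = 1
Reduce exponent: 538 mod 12 = 10
So 8^538 ≡ 8^10 (mod 13)
8^10 mod 13 = 12

8^538 ≡ 12 (mod 13)


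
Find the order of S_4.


|S_n| = n! (number of permutations of n symbols)
|S_4| = 4! = 24

|S_4| = 24


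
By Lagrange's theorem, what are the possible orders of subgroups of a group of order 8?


Lagrange's theorem: |H| divides |G|
|G| = 8
Divisors of 8: 1, 2, 4, 8

Possible subgroup orders: {1, 2, 4, 8}


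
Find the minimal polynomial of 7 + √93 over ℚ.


Let α = 7 + √93. Then α - 7 = √93, so (α - 7)² = 93, giving α² - 14α - 44 = 0. Degree 2 and α ∉ ℚ, so this is the minimal polynomial.

Minimal polynomial: x² - 14x - 44


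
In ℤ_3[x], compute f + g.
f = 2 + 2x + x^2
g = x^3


Add coefficients mod 3:
x^0: 2 + 0 = 2 (mod 3)
x^1: 2 + 0 = 2 (mod 3)
x^2: 1 + 0 = 1 (mod 3)
x^3: 0 + 1 = 1 (mod 3)
Result: 2 + 2x + x^2 + x^3

f + g = 2 + 2x + x^2 + x^3


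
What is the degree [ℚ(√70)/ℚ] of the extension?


√70 has minimal polynomial x² - 70 (irreducible over ℚ since 70 is squarefree)

[ℚ(√70)/ℚ] = 2


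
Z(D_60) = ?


Z(G) = {g ∈ G | gx = xg for all x ∈ G}
For even n, Z(D_n) = {e, r^(n/2)}: the 180° rotation r^30 commutes with every reflection and rotation

Z(D_60) = {e, r^30}


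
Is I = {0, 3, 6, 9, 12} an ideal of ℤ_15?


Check ideal conditions for I = {0, 3, 6, 9, 12} in ℤ_15:
(1) I is an additive subgroup? Yes
(2) For r ∈ ℤ_15 and a ∈ I: r·a ∈ I? Yes

Yes, I is an ideal of ℤ_15


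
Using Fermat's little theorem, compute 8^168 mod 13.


Fermat's little theorem: if p is prime and gcd(a,p)=1, then a^(p-1) ≡ 1 (mod p)
p = 13 is prime, gcd(8,13) = 1
Reduce exponent: 168 mod 12 = 0
So 8^168 ≡ 8^0 (mod 13)
8^0 = 1

8^168 ≡ 1 (mod 13)


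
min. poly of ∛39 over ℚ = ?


∛39 satisfies x³ - 39 = 0, irreducible over ℚ (no rational root; 39 is not a perfect cube)

Minimal polynomial: x³ - 39


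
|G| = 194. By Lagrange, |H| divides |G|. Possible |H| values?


Lagrange's theorem: |H| divides |G|
|G| = 194
Divisors of 194: 1, 2, 97, 194

Possible subgroup orders: {1, 2, 97, 194}


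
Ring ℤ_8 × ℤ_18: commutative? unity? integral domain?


Direct product ring; commutative with unity (1,1); but (1,0)·(0,1) = (0,0) gives zero divisors, so not an integral domain
Commutative: Yes
Integral domain: No
Has unity: Yes

ℤ_8 × ℤ_18: Commutative=Yes, Unity=Yes


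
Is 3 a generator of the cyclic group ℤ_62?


g generates ℤ_n iff gcd(g, n) = 1
gcd(3, 62) = 1
Since gcd = 1, 3 is a generator.

Yes, 3 generates ℤ_62


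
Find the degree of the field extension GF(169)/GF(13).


GF(169) = GF(13^2), so the extension degree is 2

[GF(169)/GF(13)] = 2


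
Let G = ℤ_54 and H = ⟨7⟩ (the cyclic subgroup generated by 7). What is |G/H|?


|⟨7⟩| = n / gcd(7, 54) = 54 / 1 = 54
H is normal (ℤ_54 is abelian).
|G/H| = |G| / |H| = 54 / 54 = 1

|G/H| = 1


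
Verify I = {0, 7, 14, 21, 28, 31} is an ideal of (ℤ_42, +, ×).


Check ideal conditions for I = {0, 7, 14, 21, 28, 31} in ℤ_42:
(1) I is an additive subgroup? No
(2) For r ∈ ℤ_42 and a ∈ I: r·a ∈ I? No  [counterexample: r=2, a=31, r·a mod 42 = 20 ∉ I]

No, I is not an ideal of ℤ_42


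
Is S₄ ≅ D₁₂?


Comparing S₄ and D₁₂:
S₄ has trivial center; D₁₂ has center {e, r⁶}

No, S₄ ≇ D₁₂


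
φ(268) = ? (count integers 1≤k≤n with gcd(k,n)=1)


Factor n: 268 = 2^2 × 67
φ(n) = n · ∏(1 - 1/p) over distinct primes p | n
φ(268) = 268 · (1 - 1/2) · (1 - 1/67) = 132

φ(268) = 132


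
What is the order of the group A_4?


|A_n| = n!/2 (even permutations)
|A_4| = 4!/2 = 24/2 = 12

|A_4| = 12


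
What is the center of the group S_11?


Z(G) = {g ∈ G | gx = xg for all x ∈ G}
S_n is non-abelian for n ≥ 3; Z(S_11) is trivial

Z(S_11) = {e}


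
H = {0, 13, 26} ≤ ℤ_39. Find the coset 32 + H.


32 + H = {32 + h (mod 39) : h ∈ H}
32+0=32, 32+13=6, 32+26=19
32 + H = {6, 19, 32} = 6 + H

32 + H = {6, 19, 32}


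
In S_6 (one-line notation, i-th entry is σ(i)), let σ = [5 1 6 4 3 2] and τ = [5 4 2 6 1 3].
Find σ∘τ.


σ∘τ: apply τ first, then σ
1 →τ 5 →σ 3
2 →τ 4 →σ 4
3 →τ 2 →σ 1
4 →τ 6 →σ 2
5 →τ 1 →σ 5
6 →τ 3 →σ 6

σ∘τ = [3 4 1 2 5 6]


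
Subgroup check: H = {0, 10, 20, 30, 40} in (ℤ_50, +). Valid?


Subgroup test for H = {0, 10, 20, 30, 40} in (ℤ_50, +):
(1) 0 ∈ H? Yes
(2) Closure: for all a,b ∈ H, (a+b) mod 50 ∈ H? Yes
(3) Inverses: for all a ∈ H, -a mod 50 ∈ H? Yes

Yes, H is a subgroup of ℤ_50


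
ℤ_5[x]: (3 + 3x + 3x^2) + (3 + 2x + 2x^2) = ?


Add coefficients mod 5:
x^0: 3 + 3 = 1 (mod 5)
x^1: 3 + 2 = 0 (mod 5)
x^2: 3 + 2 = 0 (mod 5)
Result: 1

f + g = 1


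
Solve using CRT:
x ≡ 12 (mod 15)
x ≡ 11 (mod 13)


m₁ = 15, m₂ = 13, gcd = 1, so CRT applies. M = m₁·m₂ = 195
Let M₁ = M/m₁ = 13, M₂ = M/m₂ = 15
Find y₁ ≡ M₁⁻¹ (mod m₁): 13⁻¹ ≡ 7 (mod 15)
Find y₂ ≡ M₂⁻¹ (mod m₂): 15⁻¹ ≡ 7 (mod 13)
x = a₁·M₁·y₁ + a₂·M₂·y₂ = 12·13·7 + 11·15·7 = 2247
Reduce mod 195: x ≡ 102
Check: 102 mod 15 = 12 ✓, 102 mod 13 = 11 ✓

x ≡ 102 (mod 195)


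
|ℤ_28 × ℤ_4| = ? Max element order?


|ℤ_28 × ℤ_4| = 28 × 4 = 112
Max element order = lcm(28,4) = 28
Cyclic? No (gcd=4)

|ℤ_28×ℤ_4| = 112, max element order = 28


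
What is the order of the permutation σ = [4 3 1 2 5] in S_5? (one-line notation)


Cycle decomposition: (1 4 2 3)
Cycle lengths: 4
Order = lcm(4) = 4

ord(σ) = 4


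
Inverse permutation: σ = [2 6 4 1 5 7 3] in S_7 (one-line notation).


To find σ⁻¹, swap domain and range:
σ(1) = 2 → σ⁻¹(2) = 1
σ(2) = 6 → σ⁻¹(6) = 2
σ(3) = 4 → σ⁻¹(4) = 3
σ(4) = 1 → σ⁻¹(1) = 4
σ(5) = 5 → σ⁻¹(5) = 5
σ(6) = 7 → σ⁻¹(7) = 6
σ(7) = 3 → σ⁻¹(3) = 7

σ⁻¹ = [4 1 7 3 5 2 6]


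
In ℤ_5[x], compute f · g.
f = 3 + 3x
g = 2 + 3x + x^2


Expand and collect like terms; reduce coefficients mod 5:
x^0: 3·2 = 6 ≡ 1 (mod 5)
x^1: 3·3 + 3·2 = 15 ≡ 0 (mod 5)
x^2: 3·1 + 3·3 = 12 ≡ 2 (mod 5)
x^3: 3·1 = 3 ≡ 3 (mod 5)
Result: 1 + 2x^2 + 3x^3

f · g = 1 + 2x^2 + 3x^3


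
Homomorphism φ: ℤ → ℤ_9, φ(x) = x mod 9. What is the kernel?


Kernel = preimage of identity
ker(φ) = {x ∈ ℤ : x ≡ 0 (mod 9)} = 9ℤ = {0, ±9, ±18, ...}

ker(φ) = 9ℤ


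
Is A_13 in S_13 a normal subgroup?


H = A_13 in S_13
A_13 has index 2 in S_13, and every subgroup of index 2 is normal

Yes, normal subgroup


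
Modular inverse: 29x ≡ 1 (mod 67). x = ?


Use the extended Euclidean algorithm to write 1 = 29·s + 67·t; then s mod 67 is the inverse.
Euclidean algorithm:
  29 = 0·67 + 29
  67 = 2·29 + 9
  29 = 3·9 + 2
  9 = 4·2 + 1
  2 = 2·1 + 0
gcd(29,67) = 1
Back-substitution gives: 29·(-30) + 67·(13) = 1
So 29⁻¹ ≡ -30 ≡ 37 (mod 67)
Check: 29 × 37 = 1073 ≡ 1 (mod 67) ✓

29⁻¹ ≡ 37 (mod 67)


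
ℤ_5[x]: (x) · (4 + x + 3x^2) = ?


Expand and collect like terms; reduce coefficients mod 5:
x^0: 0·4 = 0 ≡ 0 (mod 5)
x^1: 0·1 + 1·4 = 4 ≡ 4 (mod 5)
x^2: 0·3 + 1·1 = 1 ≡ 1 (mod 5)
x^3: 1·3 = 3 ≡ 3 (mod 5)
Result: 4x + x^2 + 3x^3

f · g = 4x + x^2 + 3x^3


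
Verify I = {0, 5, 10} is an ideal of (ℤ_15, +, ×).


Check ideal conditions for I = {0, 5, 10} in ℤ_15:
(1) I is an additive subgroup? Yes
(2) For r ∈ ℤ_15 and a ∈ I: r·a ∈ I? Yes

Yes, I is an ideal of ℤ_15


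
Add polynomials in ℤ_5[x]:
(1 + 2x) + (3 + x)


Add coefficients mod 5:
x^0: 1 + 3 = 4 (mod 5)
x^1: 2 + 1 = 3 (mod 5)
Result: 4 + 3x

f + g = 4 + 3x


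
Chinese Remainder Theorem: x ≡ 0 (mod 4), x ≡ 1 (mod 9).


m₁ = 4, m₂ = 9, gcd = 1, so CRT applies. M = m₁·m₂ = 36
Let M₁ = M/m₁ = 9, M₂ = M/m₂ = 4
Find y₁ ≡ M₁⁻¹ (mod m₁): 9⁻¹ ≡ 1 (mod 4)
Find y₂ ≡ M₂⁻¹ (mod m₂): 4⁻¹ ≡ 7 (mod 9)
x = a₁·M₁·y₁ + a₂·M₂·y₂ = 0·9·1 + 1·4·7 = 28
Reduce mod 36: x ≡ 28
Check: 28 mod 4 = 0 ✓, 28 mod 9 = 1 ✓

x ≡ 28 (mod 36)


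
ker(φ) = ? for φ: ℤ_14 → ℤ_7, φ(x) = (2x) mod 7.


Kernel = preimage of identity
ker(φ) = {x ∈ ℤ_14 : 2x ≡ 0 (mod 7)}. Since 7 | 14, φ is well-defined. The kernel is the cyclic subgroup ⟨7⟩ of ℤ_14 (order 2), i.e. {0, 7}

ker(φ) = {0, 7}


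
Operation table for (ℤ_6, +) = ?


Elements: {0, 1, 2, 3, 4, 5}
Operation: addition mod 6
Entry (a, b) = (a + b) mod 6

Cayley table:
  | 0 | 1 | 2 | 3 | 4 | 5
0 | 0 | 1 | 2 | 3 | 4 | 5
1 | 1 | 2 | 3 | 4 | 5 | 0
2 | 2 | 3 | 4 | 5 | 0 | 1
3 | 3 | 4 | 5 | 0 | 1 | 2
4 | 4 | 5 | 0 | 1 | 2 | 3
5 | 5 | 0 | 1 | 2 | 3 | 4


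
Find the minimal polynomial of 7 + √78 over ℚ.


Let α = 7 + √78. Then α - 7 = √78, so (α - 7)² = 78, giving α² - 14α - 29 = 0. Degree 2 and α ∉ ℚ, so this is the minimal polynomial.

Minimal polynomial: x² - 14x - 29


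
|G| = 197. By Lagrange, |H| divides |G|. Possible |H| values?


Lagrange's theorem: |H| divides |G|
|G| = 197
Divisors of 197: 1, 197

Possible subgroup orders: {1, 197}


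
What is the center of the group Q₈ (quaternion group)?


Z(G) = {g ∈ G | gx = xg for all x ∈ G}
In Q₈ = {±1, ±i, ±j, ±k}, only ±1 commute with every element

Z(Q₈ (quaternion group)) = {1, -1}


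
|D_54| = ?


|D_n| = 2n (n rotations and n reflections)
|D_54| = 2×54 = 108

|D_54| = 108


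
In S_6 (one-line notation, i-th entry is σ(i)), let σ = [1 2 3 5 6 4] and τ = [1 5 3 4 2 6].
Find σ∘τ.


σ∘τ: apply τ first, then σ
1 →τ 1 →σ 1
2 →τ 5 →σ 6
3 →τ 3 →σ 3
4 →τ 4 →σ 5
5 →τ 2 →σ 2
6 →τ 6 →σ 4

σ∘τ = [1 6 3 5 2 4]


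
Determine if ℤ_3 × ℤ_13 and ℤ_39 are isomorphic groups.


Comparing ℤ_3 × ℤ_13 and ℤ_39:
gcd(3,13) = 1, so ℤ_3 × ℤ_13 ≅ ℤ_39 (CRT)

Yes, ℤ_3 × ℤ_13 ≅ ℤ_39


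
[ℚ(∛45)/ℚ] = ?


∛45 has minimal polynomial x³ - 45 (irreducible over ℚ since 45 is not a perfect cube)

[ℚ(∛45)/ℚ] = 3


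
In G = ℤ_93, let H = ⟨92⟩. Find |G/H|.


|⟨92⟩| = n / gcd(92, 93) = 93 / 1 = 93
H is normal (ℤ_93 is abelian).
|G/H| = |G| / |H| = 93 / 93 = 1

|G/H| = 1


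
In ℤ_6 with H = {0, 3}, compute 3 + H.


3 + H = {3 + h (mod 6) : h ∈ H}
3+0=3, 3+3=0
3 + H = {0, 3} = 0 + H

3 + H = {0, 3}


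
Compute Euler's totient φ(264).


Factor n: 264 = 2^3 × 3 × 11
φ(n) = n · ∏(1 - 1/p) over distinct primes p | n
φ(264) = 264 · (1 - 1/2) · (1 - 1/3) · (1 - 1/11) = 80

φ(264) = 80


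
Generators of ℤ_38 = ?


g generates ℤ_n iff gcd(g,n) = 1
Prime factors of 38: 2, 19
Generators are g ∈ {1,...,37} not divisible by any of these primes.
Generators: {1, 3, 5, 7, 9, 11, 13, 15, 17, 21, 23, 25, 27, 29, 31, 33, 35, 37}
Number of generators = φ(38) = 18

Generators of ℤ_38 = {1, 3, 5, 7, 9, 11, 13, 15, 17, 21, 23, 25, 27, 29, 31, 33, 35, 37}


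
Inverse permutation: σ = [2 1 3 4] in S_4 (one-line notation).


To find σ⁻¹, swap domain and range:
σ(1) = 2 → σ⁻¹(2) = 1
σ(2) = 1 → σ⁻¹(1) = 2
σ(3) = 3 → σ⁻¹(3) = 3
σ(4) = 4 → σ⁻¹(4) = 4

σ⁻¹ = [2 1 3 4]


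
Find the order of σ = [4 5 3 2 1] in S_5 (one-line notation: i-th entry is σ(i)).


Cycle decomposition: (1 4 2 5)
Cycle lengths: 4
Order = lcm(4) = 4

ord(σ) = 4


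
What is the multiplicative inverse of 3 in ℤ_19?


Use the extended Euclidean algorithm to write 1 = 3·s + 19·t; then s mod 19 is the inverse.
Euclidean algorithm:
  3 = 0·19 + 3
  19 = 6·3 + 1
  3 = 3·1 + 0
gcd(3,19) = 1
Back-substitution gives: 3·(-6) + 19·(1) = 1
So 3⁻¹ ≡ -6 ≡ 13 (mod 19)
Check: 3 × 13 = 39 ≡ 1 (mod 19) ✓

3⁻¹ ≡ 13 (mod 19)


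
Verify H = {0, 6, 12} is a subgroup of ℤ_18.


Subgroup test for H = {0, 6, 12} in (ℤ_18, +):
(1) 0 ∈ H? Yes
(2) Closure: for all a,b ∈ H, (a+b) mod 18 ∈ H? Yes
(3) Inverses: for all a ∈ H, -a mod 18 ∈ H? Yes

Yes, H is a subgroup of ℤ_18


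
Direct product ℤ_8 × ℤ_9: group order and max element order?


|ℤ_8 × ℤ_9| = 8 × 9 = 72
Max element order = lcm(8,9) = 72
Cyclic? Yes (gcd=1)

|ℤ_8×ℤ_9| = 72, max element order = 72


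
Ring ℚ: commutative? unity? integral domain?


ℚ is a field: commutative, has unity, every nonzero element is a unit (hence an integral domain)
Commutative: Yes
Integral domain: Yes
Has unity: Yes

ℚ: Commutative=Yes, Unity=Yes


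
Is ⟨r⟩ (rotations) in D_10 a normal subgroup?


H = ⟨r⟩ (rotations) in D_10
The rotation subgroup ⟨r⟩ has index 2 in D_10, so it is normal

Yes, normal subgroup


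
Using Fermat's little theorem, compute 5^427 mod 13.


Fermat's little theorem: if p is prime and gcd(a,p)=1, then a^(p-1) ≡ 1 (mod p)
p = 13 is prime, gcd(5,13) = 1
Reduce exponent: 427 mod 12 = 7
So 5^427 ≡ 5^7 (mod 13)
5^7 mod 13 = 8

5^427 ≡ 8 (mod 13)


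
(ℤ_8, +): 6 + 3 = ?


Operation: addition mod 8
6 + 3 = (a + b) mod 8 with a = 6, b = 3

6 + 3 = 1


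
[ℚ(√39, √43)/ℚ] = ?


[ℚ(√39,√43):ℚ] = [ℚ(√39,√43):ℚ(√39)]·[ℚ(√39):ℚ] = 2·2 = 4

[ℚ(√39, √43)/ℚ] = 4


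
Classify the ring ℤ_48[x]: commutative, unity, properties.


ℤ_48 has zero divisors (2·24 ≡ 0), and these lift to constant zero divisors in ℤ_48[x]; so not an integral domain
Commutative: Yes
Integral domain: No
Has unity: Yes

ℤ_48[x]: Commutative=Yes, Unity=Yes


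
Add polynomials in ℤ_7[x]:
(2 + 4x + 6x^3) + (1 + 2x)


Add coefficients mod 7:
x^0: 2 + 1 = 3 (mod 7)
x^1: 4 + 2 = 6 (mod 7)
x^2: 0 + 0 = 0 (mod 7)
x^3: 6 + 0 = 6 (mod 7)
Result: 3 + 6x + 6x^3

f + g = 3 + 6x + 6x^3


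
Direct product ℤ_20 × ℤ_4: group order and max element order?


|ℤ_20 × ℤ_4| = 20 × 4 = 80
Max element order = lcm(20,4) = 20
Cyclic? No (gcd=4)

|ℤ_20×ℤ_4| = 80, max element order = 20


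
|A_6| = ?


|A_n| = n!/2 (even permutations)
|A_6| = 6!/2 = 720/2 = 360

|A_6| = 360


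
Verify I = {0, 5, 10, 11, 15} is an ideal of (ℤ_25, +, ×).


Check ideal conditions for I = {0, 5, 10, 11, 15} in ℤ_25:
(1) I is an additive subgroup? No
(2) For r ∈ ℤ_25 and a ∈ I: r·a ∈ I? No  [counterexample: r=2, a=10, r·a mod 25 = 20 ∉ I]

No, I is not an ideal of ℤ_25


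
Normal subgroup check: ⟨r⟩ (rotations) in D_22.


H = ⟨r⟩ (rotations) in D_22
The rotation subgroup ⟨r⟩ has index 2 in D_22, so it is normal

Yes, normal subgroup


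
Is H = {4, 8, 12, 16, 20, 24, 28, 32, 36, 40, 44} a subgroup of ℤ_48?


Subgroup test for H = {4, 8, 12, 16, 20, 24, 28, 32, 36, 40, 44} in (ℤ_48, +):
(1) 0 ∈ H? No
(2) Closure: for all a,b ∈ H, (a+b) mod 48 ∈ H? No  [counterexample: 4 + 44 = 0 ∉ H]
(3) Inverses: for all a ∈ H, -a mod 48 ∈ H? Yes

No, H is not a subgroup of ℤ_48


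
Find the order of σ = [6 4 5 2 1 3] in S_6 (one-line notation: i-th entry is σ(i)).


Cycle decomposition: (1 6 3 5) (2 4)
Cycle lengths: 4, 2
Order = lcm(4, 2) = 4

ord(σ) = 4


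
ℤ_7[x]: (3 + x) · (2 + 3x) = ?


Expand and collect like terms; reduce coefficients mod 7:
x^0: 3·2 = 6 ≡ 6 (mod 7)
x^1: 3·3 + 1·2 = 11 ≡ 4 (mod 7)
x^2: 1·3 = 3 ≡ 3 (mod 7)
Result: 6 + 4x + 3x^2

f · g = 6 + 4x + 3x^2


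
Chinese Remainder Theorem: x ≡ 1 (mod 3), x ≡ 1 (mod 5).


m₁ = 3, m₂ = 5, gcd = 1, so CRT applies. M = m₁·m₂ = 15
Let M₁ = M/m₁ = 5, M₂ = M/m₂ = 3
Find y₁ ≡ M₁⁻¹ (mod m₁): 5⁻¹ ≡ 2 (mod 3)
Find y₂ ≡ M₂⁻¹ (mod m₂): 3⁻¹ ≡ 2 (mod 5)
x = a₁·M₁·y₁ + a₂·M₂·y₂ = 1·5·2 + 1·3·2 = 16
Reduce mod 15: x ≡ 1
Check: 1 mod 3 = 1 ✓, 1 mod 5 = 1 ✓

x ≡ 1 (mod 15)


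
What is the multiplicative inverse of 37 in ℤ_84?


Use the extended Euclidean algorithm to write 1 = 37·s + 84·t; then s mod 84 is the inverse.
Euclidean algorithm:
  37 = 0·84 + 37
  84 = 2·37 + 10
  37 = 3·10 + 7
  10 = 1·7 + 3
  7 = 2·3 + 1
  3 = 3·1 + 0
gcd(37,84) = 1
Back-substitution gives: 37·(25) + 84·(-11) = 1
So 37⁻¹ ≡ 25 ≡ 25 (mod 84)
Check: 37 × 25 = 925 ≡ 1 (mod 84) ✓

37⁻¹ ≡ 25 (mod 84)


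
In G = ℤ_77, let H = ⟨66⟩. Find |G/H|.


|⟨66⟩| = n / gcd(66, 77) = 77 / 11 = 7
H is normal (ℤ_77 is abelian).
|G/H| = |G| / |H| = 77 / 7 = 11

|G/H| = 11


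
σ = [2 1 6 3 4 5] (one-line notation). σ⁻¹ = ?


To find σ⁻¹, swap domain and range:
σ(1) = 2 → σ⁻¹(2) = 1
σ(2) = 1 → σ⁻¹(1) = 2
σ(3) = 6 → σ⁻¹(6) = 3
σ(4) = 3 → σ⁻¹(3) = 4
σ(5) = 4 → σ⁻¹(4) = 5
σ(6) = 5 → σ⁻¹(5) = 6

σ⁻¹ = [2 1 4 5 6 3]


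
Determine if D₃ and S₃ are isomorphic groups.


Comparing D₃ and S₃:
Both are the unique non-abelian group of order 6

Yes, D₃ ≅ S₃


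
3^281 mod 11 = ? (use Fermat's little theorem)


Fermat's little theorem: if p is prime and gcd(a,p)=1, then a^(p-1) ≡ 1 (mod p)
p = 11 is prime, gcd(3,11) = 1
Reduce exponent: 281 mod 10 = 1
So 3^281 ≡ 3^1 (mod 11)
3^1 mod 11 = 3

3^281 ≡ 3 (mod 11)


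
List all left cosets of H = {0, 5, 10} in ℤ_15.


H = {0, 5, 10}, |H| = 3
Number of cosets = |G|/|H| = 15/3 = 5
0 + H = {0, 5, 10}
1 + H = {1, 6, 11}
2 + H = {2, 7, 12}
3 + H = {3, 8, 13}
4 + H = {4, 9, 14}

Cosets: 0+H={0,5,10}; 1+H={1,6,11}; 2+H={2,7,12}; 3+H={3,8,13}; 4+H={4,9,14}


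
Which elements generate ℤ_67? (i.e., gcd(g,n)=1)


g generates ℤ_n iff gcd(g,n) = 1
Prime factors of 67: 67
Generators are g ∈ {1,...,66} not divisible by any of these primes.
Generators: {1, 2, 3, 4, 5, 6, 7, 8, 9, 10, 11, 12, 13, 14, 15, 16, 17, 18, 19, 20, 21, 22, 23, 24, 25, 26, 27, 28, 29, 30, 31, 32, 33, 34, 35, 36, 37, 38, 39, 40, 41, 42, 43, 44, 45, 46, 47, 48, 49, 50, 51, 52, 53, 54, 55, 56, 57, 58, 59, 60, 61, 62, 63, 64, 65, 66}
Number of generators = φ(67) = 66

Generators of ℤ_67 = {1, 2, 3, 4, 5, 6, 7, 8, 9, 10, 11, 12, 13, 14, 15, 16, 17, 18, 19, 20, 21, 22, 23, 24, 25, 26, 27, 28, 29, 30, 31, 32, 33, 34, 35, 36, 37, 38, 39, 40, 41, 42, 43, 44, 45, 46, 47, 48, 49, 50, 51, 52, 53, 54, 55, 56, 57, 58, 59, 60, 61, 62, 63, 64, 65, 66}


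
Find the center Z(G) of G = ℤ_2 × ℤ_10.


Z(G) = {g ∈ G | gx = xg for all x ∈ G}
Direct product of abelian groups is abelian, so Z(G) = G

Z(ℤ_2 × ℤ_10) = ℤ_2 × ℤ_10


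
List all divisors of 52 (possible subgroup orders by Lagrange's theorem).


Lagrange's theorem: |H| divides |G|
|G| = 52
Divisors of 52: 1, 2, 4, 13, 26, 52

Possible subgroup orders: {1, 2, 4, 13, 26, 52}


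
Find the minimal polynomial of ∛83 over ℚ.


∛83 satisfies x³ - 83 = 0, irreducible over ℚ (no rational root; 83 is not a perfect cube)

Minimal polynomial: x³ - 83


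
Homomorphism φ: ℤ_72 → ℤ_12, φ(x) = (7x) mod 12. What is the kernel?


Kernel = preimage of identity
ker(φ) = {x ∈ ℤ_72 : 7x ≡ 0 (mod 12)}. Since 12 | 72, φ is well-defined. The kernel is the cyclic subgroup ⟨12⟩ of ℤ_72 (order 6), i.e. {0, 12, 24, 36, 48, 60}

ker(φ) = {0, 12, 24, 36, 48, 60}


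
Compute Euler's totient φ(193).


Factor n: 193 = 193
φ(n) = n · ∏(1 - 1/p) over distinct primes p | n
φ(193) = 193 · (1 - 1/193) = 192

φ(193) = 192


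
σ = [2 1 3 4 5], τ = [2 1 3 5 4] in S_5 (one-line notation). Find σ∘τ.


σ∘τ: apply τ first, then σ
1 →τ 2 →σ 1
2 →τ 1 →σ 2
3 →τ 3 →σ 3
4 →τ 5 →σ 5
5 →τ 4 →σ 4

σ∘τ = [1 2 3 5 4]


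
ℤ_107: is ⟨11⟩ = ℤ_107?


g generates ℤ_n iff gcd(g, n) = 1
gcd(11, 107) = 1
Since gcd = 1, 11 is a generator.

Yes, 11 generates ℤ_107


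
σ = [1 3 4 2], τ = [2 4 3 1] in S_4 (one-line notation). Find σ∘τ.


σ∘τ: apply τ first, then σ
1 →τ 2 →σ 3
2 →τ 4 →σ 2
3 →τ 3 →σ 4
4 →τ 1 →σ 1

σ∘τ = [3 2 4 1]


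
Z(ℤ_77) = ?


Z(G) = {g ∈ G | gx = xg for all x ∈ G}
ℤ_77 is abelian, so Z(G) = G

Z(ℤ_77) = ℤ_77


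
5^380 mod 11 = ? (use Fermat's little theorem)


Fermat's little theorem: if p is prime and gcd(a,p)=1, then a^(p-1) ≡ 1 (mod p)
p = 11 is prime, gcd(5,11) = 1
Reduce exponent: 380 mod 10 = 0
So 5^380 ≡ 5^0 (mod 11)
5^0 = 1

5^380 ≡ 1 (mod 11)


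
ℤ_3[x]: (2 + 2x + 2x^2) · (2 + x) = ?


Expand and collect like terms; reduce coefficients mod 3:
x^0: 2·2 = 4 ≡ 1 (mod 3)
x^1: 2·1 + 2·2 = 6 ≡ 0 (mod 3)
x^2: 2·1 + 2·2 = 6 ≡ 0 (mod 3)
x^3: 2·1 = 2 ≡ 2 (mod 3)
Result: 1 + 2x^3

f · g = 1 + 2x^3


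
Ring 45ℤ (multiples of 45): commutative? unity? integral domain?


45ℤ is a commutative ring under +,× but has no multiplicative identity (1 ∉ 45ℤ); it has no zero divisors, but without unity it is not an integral domain
Commutative: Yes
Integral domain: No
Has unity: No

45ℤ (multiples of 45): Commutative=Yes, Unity=No


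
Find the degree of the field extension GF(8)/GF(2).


GF(8) = GF(2^3), so the extension degree is 3

[GF(8)/GF(2)] = 3


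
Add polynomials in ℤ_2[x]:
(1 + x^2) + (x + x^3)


Add coefficients mod 2:
x^0: 1 + 0 = 1 (mod 2)
x^1: 0 + 1 = 1 (mod 2)
x^2: 1 + 0 = 1 (mod 2)
x^3: 0 + 1 = 1 (mod 2)
Result: 1 + x + x^2 + x^3

f + g = 1 + x + x^2 + x^3


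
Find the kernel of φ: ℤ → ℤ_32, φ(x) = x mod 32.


Kernel = preimage of identity
ker(φ) = {x ∈ ℤ : x ≡ 0 (mod 32)} = 32ℤ = {0, ±32, ±64, ...}

ker(φ) = 32ℤ


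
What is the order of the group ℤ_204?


ℤ_n has n elements.

|ℤ_204| = 204


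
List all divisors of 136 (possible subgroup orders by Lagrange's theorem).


Lagrange's theorem: |H| divides |G|
|G| = 136
Divisors of 136: 1, 2, 4, 8, 17, 34, 68, 136

Possible subgroup orders: {1, 2, 4, 8, 17, 34, 68, 136}


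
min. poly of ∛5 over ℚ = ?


∛5 satisfies x³ - 5 = 0, irreducible over ℚ (no rational root; 5 is not a perfect cube)

Minimal polynomial: x³ - 5


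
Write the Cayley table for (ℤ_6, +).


Elements: {0, 1, 2, 3, 4, 5}
Operation: addition mod 6
Entry (a, b) = (a + b) mod 6

Cayley table:
  | 0 | 1 | 2 | 3 | 4 | 5
0 | 0 | 1 | 2 | 3 | 4 | 5
1 | 1 | 2 | 3 | 4 | 5 | 0
2 | 2 | 3 | 4 | 5 | 0 | 1
3 | 3 | 4 | 5 | 0 | 1 | 2
4 | 4 | 5 | 0 | 1 | 2 | 3
5 | 5 | 0 | 1 | 2 | 3 | 4


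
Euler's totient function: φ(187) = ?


Factor n: 187 = 11 × 17
φ(n) = n · ∏(1 - 1/p) over distinct primes p | n
φ(187) = 187 · (1 - 1/11) · (1 - 1/17) = 160

φ(187) = 160


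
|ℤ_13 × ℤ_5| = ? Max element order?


|ℤ_13 × ℤ_5| = 13 × 5 = 65
Max element order = lcm(13,5) = 65
Cyclic? Yes (gcd=1)

|ℤ_13×ℤ_5| = 65, max element order = 65


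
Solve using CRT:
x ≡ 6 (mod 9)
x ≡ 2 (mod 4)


m₁ = 9, m₂ = 4, gcd = 1, so CRT applies. M = m₁·m₂ = 36
Let M₁ = M/m₁ = 4, M₂ = M/m₂ = 9
Find y₁ ≡ M₁⁻¹ (mod m₁): 4⁻¹ ≡ 7 (mod 9)
Find y₂ ≡ M₂⁻¹ (mod m₂): 9⁻¹ ≡ 1 (mod 4)
x = a₁·M₁·y₁ + a₂·M₂·y₂ = 6·4·7 + 2·9·1 = 186
Reduce mod 36: x ≡ 6
Check: 6 mod 9 = 6 ✓, 6 mod 4 = 2 ✓

x ≡ 6 (mod 36)


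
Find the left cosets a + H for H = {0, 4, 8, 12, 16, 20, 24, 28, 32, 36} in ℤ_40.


H = {0, 4, 8, 12, 16, 20, 24, 28, 32, 36}, |H| = 10
Number of cosets = |G|/|H| = 40/10 = 4
0 + H = {0, 4, 8, 12, 16, 20, 24, 28, 32, 36}
1 + H = {1, 5, 9, 13, 17, 21, 25, 29, 33, 37}
2 + H = {2, 6, 10, 14, 18, 22, 26, 30, 34, 38}
3 + H = {3, 7, 11, 15, 19, 23, 27, 31, 35, 39}

Cosets: 0+H={0,4,8,12,16,20,24,28,32,36}; 1+H={1,5,9,13,17,21,25,29,33,37}; 2+H={2,6,10,14,18,22,26,30,34,38}; 3+H={3,7,11,15,19,23,27,31,35,39}


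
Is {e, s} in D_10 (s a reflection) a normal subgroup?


H = {e, s} in D_10 (s a reflection)
r·s·r⁻¹ = sr⁻² ≠ s for n ≥ 3, so {e, s} is not closed under conjugation

No, not a normal subgroup


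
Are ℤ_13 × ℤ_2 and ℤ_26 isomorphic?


Comparing ℤ_13 × ℤ_2 and ℤ_26:
gcd(13,2) = 1, so ℤ_13 × ℤ_2 ≅ ℤ_26 (CRT)

Yes, ℤ_13 × ℤ_2 ≅ ℤ_26


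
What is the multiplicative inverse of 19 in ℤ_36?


Use the extended Euclidean algorithm to write 1 = 19·s + 36·t; then s mod 36 is the inverse.
Euclidean algorithm:
  19 = 0·36 + 19
  36 = 1·19 + 17
  19 = 1·17 + 2
  17 = 8·2 + 1
  2 = 2·1 + 0
gcd(19,36) = 1
Back-substitution gives: 19·(-17) + 36·(9) = 1
So 19⁻¹ ≡ -17 ≡ 19 (mod 36)
Check: 19 × 19 = 361 ≡ 1 (mod 36) ✓

19⁻¹ ≡ 19 (mod 36)


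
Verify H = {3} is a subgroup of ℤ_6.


Subgroup test for H = {3} in (ℤ_6, +):
(1) 0 ∈ H? No
(2) Closure: for all a,b ∈ H, (a+b) mod 6 ∈ H? No  [counterexample: 3 + 3 = 0 ∉ H]
(3) Inverses: for all a ∈ H, -a mod 6 ∈ H? Yes

No, H is not a subgroup of ℤ_6


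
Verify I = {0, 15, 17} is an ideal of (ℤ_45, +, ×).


Check ideal conditions for I = {0, 15, 17} in ℤ_45:
(1) I is an additive subgroup? No
(2) For r ∈ ℤ_45 and a ∈ I: r·a ∈ I? No  [counterexample: r=2, a=15, r·a mod 45 = 30 ∉ I]

No, I is not an ideal of ℤ_45


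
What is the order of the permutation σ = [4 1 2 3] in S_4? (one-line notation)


Cycle decomposition: (1 4 3 2)
Cycle lengths: 4
Order = lcm(4) = 4

ord(σ) = 4


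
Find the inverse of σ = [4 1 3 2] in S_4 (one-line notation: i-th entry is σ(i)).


To find σ⁻¹, swap domain and range:
σ(1) = 4 → σ⁻¹(4) = 1
σ(2) = 1 → σ⁻¹(1) = 2
σ(3) = 3 → σ⁻¹(3) = 3
σ(4) = 2 → σ⁻¹(2) = 4

σ⁻¹ = [2 4 3 1]


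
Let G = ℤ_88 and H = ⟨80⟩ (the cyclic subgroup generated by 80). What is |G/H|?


|⟨80⟩| = n / gcd(80, 88) = 88 / 8 = 11
H is normal (ℤ_88 is abelian).
|G/H| = |G| / |H| = 88 / 11 = 8

|G/H| = 8


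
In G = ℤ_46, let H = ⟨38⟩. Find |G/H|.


|⟨38⟩| = n / gcd(38, 46) = 46 / 2 = 23
H is normal (ℤ_46 is abelian).
|G/H| = |G| / |H| = 46 / 23 = 2

|G/H| = 2


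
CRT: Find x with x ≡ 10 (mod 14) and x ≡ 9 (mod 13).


m₁ = 14, m₂ = 13, gcd = 1, so CRT applies. M = m₁·m₂ = 182
Let M₁ = M/m₁ = 13, M₂ = M/m₂ = 14
Find y₁ ≡ M₁⁻¹ (mod m₁): 13⁻¹ ≡ 13 (mod 14)
Find y₂ ≡ M₂⁻¹ (mod m₂): 14⁻¹ ≡ 1 (mod 13)
x = a₁·M₁·y₁ + a₂·M₂·y₂ = 10·13·13 + 9·14·1 = 1816
Reduce mod 182: x ≡ 178
Check: 178 mod 14 = 10 ✓, 178 mod 13 = 9 ✓

x ≡ 178 (mod 182)


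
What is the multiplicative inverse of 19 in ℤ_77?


Use the extended Euclidean algorithm to write 1 = 19·s + 77·t; then s mod 77 is the inverse.
Euclidean algorithm:
  19 = 0·77 + 19
  77 = 4·19 + 1
  19 = 19·1 + 0
gcd(19,77) = 1
Back-substitution gives: 19·(-4) + 77·(1) = 1
So 19⁻¹ ≡ -4 ≡ 73 (mod 77)
Check: 19 × 73 = 1387 ≡ 1 (mod 77) ✓

19⁻¹ ≡ 73 (mod 77)


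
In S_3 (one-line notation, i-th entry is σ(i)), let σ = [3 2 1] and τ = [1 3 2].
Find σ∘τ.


σ∘τ: apply τ first, then σ
1 →τ 1 →σ 3
2 →τ 3 →σ 1
3 →τ 2 →σ 2

σ∘τ = [3 1 2]


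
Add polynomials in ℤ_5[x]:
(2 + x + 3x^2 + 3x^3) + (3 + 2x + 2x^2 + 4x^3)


Add coefficients mod 5:
x^0: 2 + 3 = 0 (mod 5)
x^1: 1 + 2 = 3 (mod 5)
x^2: 3 + 2 = 0 (mod 5)
x^3: 3 + 4 = 2 (mod 5)
Result: 3x + 2x^3

f + g = 3x + 2x^3


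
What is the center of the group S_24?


Z(G) = {g ∈ G | gx = xg for all x ∈ G}
S_n is non-abelian for n ≥ 3; Z(S_24) is trivial

Z(S_24) = {e}


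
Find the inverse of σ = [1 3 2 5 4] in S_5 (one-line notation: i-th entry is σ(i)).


To find σ⁻¹, swap domain and range:
σ(1) = 1 → σ⁻¹(1) = 1
σ(2) = 3 → σ⁻¹(3) = 2
σ(3) = 2 → σ⁻¹(2) = 3
σ(4) = 5 → σ⁻¹(5) = 4
σ(5) = 4 → σ⁻¹(4) = 5

σ⁻¹ = [1 3 2 5 4]


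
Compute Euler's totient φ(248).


Factor n: 248 = 2^3 × 31
φ(n) = n · ∏(1 - 1/p) over distinct primes p | n
φ(248) = 248 · (1 - 1/2) · (1 - 1/31) = 120

φ(248) = 120


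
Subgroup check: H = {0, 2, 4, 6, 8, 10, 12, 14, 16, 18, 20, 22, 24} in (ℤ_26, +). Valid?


Subgroup test for H = {0, 2, 4, 6, 8, 10, 12, 14, 16, 18, 20, 22, 24} in (ℤ_26, +):
(1) 0 ∈ H? Yes
(2) Closure: for all a,b ∈ H, (a+b) mod 26 ∈ H? Yes
(3) Inverses: for all a ∈ H, -a mod 26 ∈ H? Yes

Yes, H is a subgroup of ℤ_26


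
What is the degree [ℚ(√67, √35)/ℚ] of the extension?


[ℚ(√67,√35):ℚ] = [ℚ(√67,√35):ℚ(√67)]·[ℚ(√67):ℚ] = 2·2 = 4

[ℚ(√67, √35)/ℚ] = 4


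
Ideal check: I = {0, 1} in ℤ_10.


Check ideal conditions for I = {0, 1} in ℤ_10:
(1) I is an additive subgroup? No
(2) For r ∈ ℤ_10 and a ∈ I: r·a ∈ I? No  [counterexample: r=2, a=1, r·a mod 10 = 2 ∉ I]

No, I is not an ideal of ℤ_10


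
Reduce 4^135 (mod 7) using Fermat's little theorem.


Fermat's little theorem: if p is prime and gcd(a,p)=1, then a^(p-1) ≡ 1 (mod p)
p = 7 is prime, gcd(4,7) = 1
Reduce exponent: 135 mod 6 = 3
So 4^135 ≡ 4^3 (mod 7)
4^3 mod 7 = 1

4^135 ≡ 1 (mod 7)


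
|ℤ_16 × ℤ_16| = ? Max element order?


|ℤ_16 × ℤ_16| = 16 × 16 = 256
Max element order = lcm(16,16) = 16
Cyclic? No (gcd=16)

|ℤ_16×ℤ_16| = 256, max element order = 16


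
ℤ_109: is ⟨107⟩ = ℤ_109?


g generates ℤ_n iff gcd(g, n) = 1
gcd(107, 109) = 1
Since gcd = 1, 107 is a generator.

Yes, 107 generates ℤ_109


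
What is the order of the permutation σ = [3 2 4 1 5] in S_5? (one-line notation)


Cycle decomposition: (1 3 4)
Cycle lengths: 3
Order = lcm(3) = 3

ord(σ) = 3


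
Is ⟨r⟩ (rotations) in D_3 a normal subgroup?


H = ⟨r⟩ (rotations) in D_3
The rotation subgroup ⟨r⟩ has index 2 in D_3, so it is normal

Yes, normal subgroup


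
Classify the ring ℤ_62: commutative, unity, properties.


ℤ_62 is a commutative ring with unity 1; 62 = 2×31 is composite, so 2·31 ≡ 0 gives zero divisors (not an integral domain)
Commutative: Yes
Integral domain: No
Has unity: Yes

ℤ_62: Commutative=Yes, Unity=Yes


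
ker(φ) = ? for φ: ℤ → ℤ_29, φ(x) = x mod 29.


Kernel = preimage of identity
ker(φ) = {x ∈ ℤ : x ≡ 0 (mod 29)} = 29ℤ = {0, ±29, ±58, ...}

ker(φ) = 29ℤ


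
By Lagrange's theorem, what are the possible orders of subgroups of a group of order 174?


Lagrange's theorem: |H| divides |G|
|G| = 174
Divisors of 174: 1, 2, 3, 6, 29, 58, 87, 174

Possible subgroup orders: {1, 2, 3, 6, 29, 58, 87, 174}


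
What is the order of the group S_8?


|S_n| = n! (number of permutations of n symbols)
|S_8| = 8! = 40320

|S_8| = 40320


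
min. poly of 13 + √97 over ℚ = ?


Let α = 13 + √97. Then α - 13 = √97, so (α - 13)² = 97, giving α² - 26α + 72 = 0. Degree 2 and α ∉ ℚ, so this is the minimal polynomial.

Minimal polynomial: x² - 26x + 72


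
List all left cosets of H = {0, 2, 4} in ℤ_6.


H = {0, 2, 4}, |H| = 3
Number of cosets = |G|/|H| = 6/3 = 2
0 + H = {0, 2, 4}
1 + H = {1, 3, 5}

Cosets: 0+H={0,2,4}; 1+H={1,3,5}


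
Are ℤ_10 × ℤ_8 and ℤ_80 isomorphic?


Comparing ℤ_10 × ℤ_8 and ℤ_80:
gcd(10,8) = 2 ≠ 1. Max element order in ℤ_10×ℤ_8 is lcm(10,8) = 40 < 80, so it has no element of order 80

No, ℤ_10 × ℤ_8 ≇ ℤ_80


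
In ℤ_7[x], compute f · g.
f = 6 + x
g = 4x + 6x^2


Expand and collect like terms; reduce coefficients mod 7:
x^0: 6·0 = 0 ≡ 0 (mod 7)
x^1: 6·4 + 1·0 = 24 ≡ 3 (mod 7)
x^2: 6·6 + 1·4 = 40 ≡ 5 (mod 7)
x^3: 1·6 = 6 ≡ 6 (mod 7)
Result: 3x + 5x^2 + 6x^3

f · g = 3x + 5x^2 + 6x^3
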